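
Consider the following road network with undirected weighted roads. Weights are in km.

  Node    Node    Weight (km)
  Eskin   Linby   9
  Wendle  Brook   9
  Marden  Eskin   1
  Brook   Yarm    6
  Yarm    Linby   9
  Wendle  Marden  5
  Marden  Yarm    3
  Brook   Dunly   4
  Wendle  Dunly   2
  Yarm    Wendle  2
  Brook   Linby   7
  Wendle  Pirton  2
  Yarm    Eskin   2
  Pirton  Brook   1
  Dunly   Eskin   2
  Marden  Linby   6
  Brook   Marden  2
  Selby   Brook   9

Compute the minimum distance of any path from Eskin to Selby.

12 km

Enumerating some paths:
Eskin → Dunly → Brook → Selby: 2+4+9 = 15
Eskin → Yarm → Marden → Brook → Selby: 2+3+2+9 = 16
Eskin → Marden → Brook → Selby: 1+2+9 = 12
Eskin → Yarm → Wendle → Pirton → Brook → Selby: 2+2+2+1+9 = 16
Cheapest is Eskin → Marden → Brook → Selby at 12 km.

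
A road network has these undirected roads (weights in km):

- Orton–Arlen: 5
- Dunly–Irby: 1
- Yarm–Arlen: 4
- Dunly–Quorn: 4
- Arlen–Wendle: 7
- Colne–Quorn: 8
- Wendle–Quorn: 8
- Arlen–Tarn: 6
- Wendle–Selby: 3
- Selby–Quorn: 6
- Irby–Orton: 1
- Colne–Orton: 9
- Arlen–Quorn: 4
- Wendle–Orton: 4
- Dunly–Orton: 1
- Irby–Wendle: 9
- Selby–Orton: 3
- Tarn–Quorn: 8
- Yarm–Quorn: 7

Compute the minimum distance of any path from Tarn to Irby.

Running Dijkstra from Tarn:
Tarn: 0
Arlen: 6  (via Tarn)
Quorn: 8  (via Tarn)
Yarm: 10  (via Arlen)
Orton: 11  (via Arlen)
Dunly: 12  (via Quorn)
Irby: 12  (via Orton)
Shortest route: Tarn → Arlen → Orton → Irby = 12 km.

12 km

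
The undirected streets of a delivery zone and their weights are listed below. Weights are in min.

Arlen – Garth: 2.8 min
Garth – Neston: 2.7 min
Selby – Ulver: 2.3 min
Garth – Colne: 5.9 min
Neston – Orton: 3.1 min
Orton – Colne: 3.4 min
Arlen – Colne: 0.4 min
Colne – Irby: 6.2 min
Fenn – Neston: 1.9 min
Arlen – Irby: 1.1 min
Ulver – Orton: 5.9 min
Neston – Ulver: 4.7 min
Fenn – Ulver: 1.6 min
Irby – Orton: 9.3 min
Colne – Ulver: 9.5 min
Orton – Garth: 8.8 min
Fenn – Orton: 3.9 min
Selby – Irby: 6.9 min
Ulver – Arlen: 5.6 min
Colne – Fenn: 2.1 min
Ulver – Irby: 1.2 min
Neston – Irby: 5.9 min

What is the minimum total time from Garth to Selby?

7.4 min

Running Dijkstra from Garth:
Garth: 0
Neston: 2.7  (via Garth)
Arlen: 2.8  (via Garth)
Colne: 3.2  (via Arlen)
Irby: 3.9  (via Arlen)
Fenn: 4.6  (via Neston)
Ulver: 5.1  (via Irby)
Orton: 5.8  (via Neston)
Selby: 7.4  (via Ulver)
Shortest route: Garth → Arlen → Irby → Ulver → Selby = 7.4 min.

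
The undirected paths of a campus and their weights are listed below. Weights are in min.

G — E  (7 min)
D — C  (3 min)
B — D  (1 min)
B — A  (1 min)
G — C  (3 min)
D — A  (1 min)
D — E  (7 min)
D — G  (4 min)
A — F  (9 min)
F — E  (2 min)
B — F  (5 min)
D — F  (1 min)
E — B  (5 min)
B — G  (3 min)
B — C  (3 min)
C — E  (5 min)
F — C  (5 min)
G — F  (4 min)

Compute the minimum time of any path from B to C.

Shortest distances from B:
B: 0
A: 1  (via B)
D: 1  (via B)
F: 2  (via D)
C: 3  (via B)
Shortest route: B–C = 3 min.

3 min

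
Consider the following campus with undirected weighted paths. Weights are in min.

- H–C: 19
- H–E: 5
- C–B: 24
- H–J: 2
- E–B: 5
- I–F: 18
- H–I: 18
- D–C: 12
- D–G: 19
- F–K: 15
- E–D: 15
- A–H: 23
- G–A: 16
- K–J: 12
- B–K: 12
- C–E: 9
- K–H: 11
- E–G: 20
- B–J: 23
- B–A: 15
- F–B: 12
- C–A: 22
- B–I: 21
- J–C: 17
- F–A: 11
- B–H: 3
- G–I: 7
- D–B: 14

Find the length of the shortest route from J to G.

Candidate routes:
J → H → E → G: 2+5+20 = 27
J → H → B → E → G: 2+3+5+20 = 30
The minimum is 27 min via J → H → E → G.

27 min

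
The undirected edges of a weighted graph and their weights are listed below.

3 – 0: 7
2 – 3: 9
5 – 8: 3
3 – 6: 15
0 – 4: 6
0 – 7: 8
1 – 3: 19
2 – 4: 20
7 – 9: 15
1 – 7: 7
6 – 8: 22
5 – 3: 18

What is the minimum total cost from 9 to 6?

45

Settle nodes by increasing distance from 9:
9: 0
7: 15  (via 9)
1: 22  (via 7)
0: 23  (via 7)
4: 29  (via 0)
3: 30  (via 0)
2: 39  (via 3)
6: 45  (via 3)
Shortest route: 9 → 7 → 0 → 3 → 6 = 45.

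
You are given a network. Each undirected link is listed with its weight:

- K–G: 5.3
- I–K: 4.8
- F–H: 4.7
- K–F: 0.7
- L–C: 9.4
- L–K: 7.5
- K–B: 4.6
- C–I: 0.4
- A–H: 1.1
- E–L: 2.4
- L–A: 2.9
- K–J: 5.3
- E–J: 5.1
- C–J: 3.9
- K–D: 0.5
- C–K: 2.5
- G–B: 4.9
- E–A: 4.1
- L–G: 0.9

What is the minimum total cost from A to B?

8.7

Candidate routes:
A–L–G–B: 2.9+0.9+4.9 = 8.7
A–E–L–G–B: 4.1+2.4+0.9+4.9 = 12.3
A–H–F–K–B: 1.1+4.7+0.7+4.6 = 11.1
The minimum is 8.7 via A–L–G–B.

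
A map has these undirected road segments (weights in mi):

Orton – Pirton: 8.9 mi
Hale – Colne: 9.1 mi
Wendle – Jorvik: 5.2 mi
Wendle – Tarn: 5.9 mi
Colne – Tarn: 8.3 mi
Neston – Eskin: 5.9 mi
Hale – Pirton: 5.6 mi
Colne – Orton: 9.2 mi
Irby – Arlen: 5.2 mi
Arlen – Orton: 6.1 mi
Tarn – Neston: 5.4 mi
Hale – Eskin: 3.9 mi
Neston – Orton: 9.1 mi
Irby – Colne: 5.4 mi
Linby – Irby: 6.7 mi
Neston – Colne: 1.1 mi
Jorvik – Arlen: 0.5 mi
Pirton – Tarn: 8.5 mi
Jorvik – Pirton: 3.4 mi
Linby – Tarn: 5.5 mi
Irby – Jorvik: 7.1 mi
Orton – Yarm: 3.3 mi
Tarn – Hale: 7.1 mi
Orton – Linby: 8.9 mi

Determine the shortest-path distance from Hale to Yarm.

Compare a few routes:
Hale - Colne - Orton - Yarm: 9.1+9.2+3.3 = 21.6
Hale - Pirton - Jorvik - Arlen - Orton - Yarm: 5.6+3.4+0.5+6.1+3.3 = 18.9
Hale - Pirton - Orton - Yarm: 5.6+8.9+3.3 = 17.8
The minimum is 17.8 mi via Hale - Pirton - Orton - Yarm.

17.8 mi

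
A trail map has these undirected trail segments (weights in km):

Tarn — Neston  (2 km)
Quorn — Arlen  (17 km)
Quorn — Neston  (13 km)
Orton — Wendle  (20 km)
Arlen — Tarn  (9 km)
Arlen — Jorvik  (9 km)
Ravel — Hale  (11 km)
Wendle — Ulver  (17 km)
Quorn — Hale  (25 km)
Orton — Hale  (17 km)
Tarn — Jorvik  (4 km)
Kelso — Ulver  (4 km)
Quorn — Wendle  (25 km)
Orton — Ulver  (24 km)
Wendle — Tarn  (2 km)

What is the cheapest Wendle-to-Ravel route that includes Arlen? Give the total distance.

64 km

Best Wendle to Arlen: Wendle → Tarn → Arlen costing 11
Best Arlen to Ravel: Arlen → Quorn → Hale → Ravel costing 53
Total via Arlen: 11 + 53 = 64 km.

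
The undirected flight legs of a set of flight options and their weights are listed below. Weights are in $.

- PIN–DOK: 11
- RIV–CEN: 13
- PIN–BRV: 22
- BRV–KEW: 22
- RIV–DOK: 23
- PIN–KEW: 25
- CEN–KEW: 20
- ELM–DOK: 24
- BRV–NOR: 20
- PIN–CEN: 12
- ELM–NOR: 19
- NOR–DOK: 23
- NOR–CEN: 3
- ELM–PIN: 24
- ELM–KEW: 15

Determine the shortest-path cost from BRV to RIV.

$36

Compare a few routes:
BRV - NOR - CEN - RIV: 20+3+13 = 36
BRV - PIN - CEN - RIV: 22+12+13 = 47
Cheapest is BRV - NOR - CEN - RIV at $36.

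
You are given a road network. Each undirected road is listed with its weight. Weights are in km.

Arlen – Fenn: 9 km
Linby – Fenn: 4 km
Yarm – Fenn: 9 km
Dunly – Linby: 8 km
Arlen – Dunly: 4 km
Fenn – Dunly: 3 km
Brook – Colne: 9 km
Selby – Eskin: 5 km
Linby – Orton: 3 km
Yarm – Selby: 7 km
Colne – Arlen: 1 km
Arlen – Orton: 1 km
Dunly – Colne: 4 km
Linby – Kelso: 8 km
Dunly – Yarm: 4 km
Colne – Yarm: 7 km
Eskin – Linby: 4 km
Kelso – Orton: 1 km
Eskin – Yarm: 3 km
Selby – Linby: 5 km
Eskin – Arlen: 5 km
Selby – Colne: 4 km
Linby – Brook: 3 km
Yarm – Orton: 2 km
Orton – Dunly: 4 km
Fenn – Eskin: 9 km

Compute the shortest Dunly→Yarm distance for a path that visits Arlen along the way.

7 km

Best Dunly to Arlen: Dunly–Arlen costing 4
Best Arlen to Yarm: Arlen–Orton–Yarm costing 3
Total via Arlen: 4 + 3 = 7 km.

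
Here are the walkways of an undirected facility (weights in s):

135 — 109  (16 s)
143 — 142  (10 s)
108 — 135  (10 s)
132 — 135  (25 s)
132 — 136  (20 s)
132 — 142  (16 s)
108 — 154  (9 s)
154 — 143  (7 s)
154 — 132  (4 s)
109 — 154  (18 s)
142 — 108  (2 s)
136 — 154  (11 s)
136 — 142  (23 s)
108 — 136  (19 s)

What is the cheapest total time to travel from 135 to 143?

Candidate routes:
135 → 108 → 142 → 132 → 154 → 143: 10+2+16+4+7 = 39
135 → 108 → 154 → 143: 10+9+7 = 26
135 → 108 → 142 → 143: 10+2+10 = 22
135 → 132 → 154 → 143: 25+4+7 = 36
The minimum is 22 s via 135 → 108 → 142 → 143.

22 s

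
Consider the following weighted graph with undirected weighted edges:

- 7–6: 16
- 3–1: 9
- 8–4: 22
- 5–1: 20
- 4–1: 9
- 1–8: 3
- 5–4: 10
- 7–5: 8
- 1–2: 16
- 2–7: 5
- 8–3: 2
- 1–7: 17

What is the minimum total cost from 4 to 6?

34

Enumerating some paths:
4 - 1 - 7 - 6: 9+17+16 = 42
4 - 1 - 2 - 7 - 6: 9+16+5+16 = 46
4 - 5 - 7 - 6: 10+8+16 = 34
4 - 1 - 5 - 7 - 6: 9+20+8+16 = 53
Cheapest is 4 - 5 - 7 - 6 at 34.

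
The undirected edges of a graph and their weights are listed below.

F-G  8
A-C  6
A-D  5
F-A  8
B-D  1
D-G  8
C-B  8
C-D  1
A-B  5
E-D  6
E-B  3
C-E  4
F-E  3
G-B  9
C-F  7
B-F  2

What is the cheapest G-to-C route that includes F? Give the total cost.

Shortest G→F: G–F = 8
Best F to C: F–B–D–C costing 4
Total via F: 8 + 4 = 12.

12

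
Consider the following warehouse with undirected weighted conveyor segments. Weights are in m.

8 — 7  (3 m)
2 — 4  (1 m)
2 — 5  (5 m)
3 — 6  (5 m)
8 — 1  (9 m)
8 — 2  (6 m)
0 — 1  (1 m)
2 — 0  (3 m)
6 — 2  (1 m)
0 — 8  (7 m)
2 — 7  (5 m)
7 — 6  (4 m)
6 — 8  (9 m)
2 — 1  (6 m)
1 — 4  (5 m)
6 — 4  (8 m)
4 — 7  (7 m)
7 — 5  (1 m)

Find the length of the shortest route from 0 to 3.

9 m

Running Dijkstra from 0:
0: 0
1: 1  (via 0)
2: 3  (via 0)
4: 4  (via 2)
6: 4  (via 2)
8: 7  (via 0)
5: 8  (via 2)
7: 8  (via 2)
3: 9  (via 6)
Shortest route: 0 → 2 → 6 → 3 = 9 m.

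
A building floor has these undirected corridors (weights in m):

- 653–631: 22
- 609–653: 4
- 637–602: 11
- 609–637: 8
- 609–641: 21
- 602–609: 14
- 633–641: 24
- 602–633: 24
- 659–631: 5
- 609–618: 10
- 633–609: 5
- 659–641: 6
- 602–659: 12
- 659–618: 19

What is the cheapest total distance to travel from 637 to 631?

28 m

Settle nodes by increasing distance from 637:
637: 0
609: 8  (via 637)
602: 11  (via 637)
653: 12  (via 609)
633: 13  (via 609)
618: 18  (via 609)
659: 23  (via 602)
631: 28  (via 659)
Shortest route: 637–602–659–631 = 28 m.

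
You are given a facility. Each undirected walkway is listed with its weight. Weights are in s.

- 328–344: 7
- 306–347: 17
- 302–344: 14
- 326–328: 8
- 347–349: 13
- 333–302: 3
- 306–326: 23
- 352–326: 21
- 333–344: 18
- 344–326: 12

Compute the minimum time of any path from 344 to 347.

52 s

Candidate routes:
344–326–306–347: 12+23+17 = 52
344–328–326–306–347: 7+8+23+17 = 55
Cheapest is 344–326–306–347 at 52 s.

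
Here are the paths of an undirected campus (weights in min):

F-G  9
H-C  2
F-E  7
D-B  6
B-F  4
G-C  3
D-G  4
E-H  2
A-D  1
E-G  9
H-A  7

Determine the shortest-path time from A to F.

Running Dijkstra from A:
A: 0
D: 1  (via A)
G: 5  (via D)
B: 7  (via D)
H: 7  (via A)
C: 8  (via G)
E: 9  (via H)
F: 11  (via B)
Shortest route: A–D–B–F = 11 min.

11 min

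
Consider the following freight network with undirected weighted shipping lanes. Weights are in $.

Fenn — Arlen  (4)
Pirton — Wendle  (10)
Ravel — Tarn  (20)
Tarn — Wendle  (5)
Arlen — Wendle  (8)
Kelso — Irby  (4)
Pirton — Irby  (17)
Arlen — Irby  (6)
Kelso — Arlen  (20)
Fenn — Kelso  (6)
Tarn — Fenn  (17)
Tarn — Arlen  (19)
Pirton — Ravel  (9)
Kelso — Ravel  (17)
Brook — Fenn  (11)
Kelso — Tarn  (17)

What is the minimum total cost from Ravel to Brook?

Candidate routes:
Ravel–Kelso–Irby–Arlen–Fenn–Brook: 17+4+6+4+11 = 42
Ravel–Kelso–Fenn–Brook: 17+6+11 = 34
The minimum is $34 via Ravel–Kelso–Fenn–Brook.

$34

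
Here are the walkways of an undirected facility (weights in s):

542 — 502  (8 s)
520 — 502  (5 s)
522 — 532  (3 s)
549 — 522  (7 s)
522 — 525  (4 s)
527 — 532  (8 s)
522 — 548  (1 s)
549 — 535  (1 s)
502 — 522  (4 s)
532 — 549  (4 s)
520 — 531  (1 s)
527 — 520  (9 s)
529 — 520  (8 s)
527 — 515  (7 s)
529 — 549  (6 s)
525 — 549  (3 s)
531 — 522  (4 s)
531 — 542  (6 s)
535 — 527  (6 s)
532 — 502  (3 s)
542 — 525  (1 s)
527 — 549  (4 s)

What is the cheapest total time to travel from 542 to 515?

15 s

Running Dijkstra from 542:
542: 0
525: 1  (via 542)
549: 4  (via 525)
535: 5  (via 549)
522: 5  (via 525)
531: 6  (via 542)
548: 6  (via 522)
520: 7  (via 531)
502: 8  (via 542)
532: 8  (via 549)
527: 8  (via 549)
529: 10  (via 549)
515: 15  (via 527)
Shortest route: 542–525–549–527–515 = 15 s.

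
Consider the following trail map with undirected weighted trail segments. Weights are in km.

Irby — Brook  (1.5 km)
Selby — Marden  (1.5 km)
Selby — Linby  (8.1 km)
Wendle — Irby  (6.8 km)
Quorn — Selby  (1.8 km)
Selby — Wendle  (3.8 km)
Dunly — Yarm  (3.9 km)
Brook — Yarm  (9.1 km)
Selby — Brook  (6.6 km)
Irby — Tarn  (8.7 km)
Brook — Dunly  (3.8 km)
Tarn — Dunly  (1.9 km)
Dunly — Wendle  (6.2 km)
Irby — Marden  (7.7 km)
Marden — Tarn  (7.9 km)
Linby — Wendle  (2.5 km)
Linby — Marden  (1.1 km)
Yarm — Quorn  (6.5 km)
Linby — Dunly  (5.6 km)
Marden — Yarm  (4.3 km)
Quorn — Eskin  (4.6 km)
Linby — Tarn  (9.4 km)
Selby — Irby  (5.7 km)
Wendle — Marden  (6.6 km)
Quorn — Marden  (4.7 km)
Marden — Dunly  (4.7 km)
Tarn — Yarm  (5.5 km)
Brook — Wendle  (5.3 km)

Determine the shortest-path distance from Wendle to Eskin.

10.2 km

Compare a few routes:
Wendle–Selby–Quorn–Eskin: 3.8+1.8+4.6 = 10.2
Wendle–Linby–Marden–Selby–Quorn–Eskin: 2.5+1.1+1.5+1.8+4.6 = 11.5
Cheapest is Wendle–Selby–Quorn–Eskin at 10.2 km.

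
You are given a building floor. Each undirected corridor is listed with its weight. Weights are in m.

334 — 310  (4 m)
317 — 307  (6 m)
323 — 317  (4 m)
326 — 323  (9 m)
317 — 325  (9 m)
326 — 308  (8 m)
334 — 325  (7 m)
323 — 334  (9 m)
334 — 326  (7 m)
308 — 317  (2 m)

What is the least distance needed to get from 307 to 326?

Enumerating some paths:
307 → 317 → 308 → 326: 6+2+8 = 16
307 → 317 → 323 → 334 → 326: 6+4+9+7 = 26
307 → 317 → 325 → 334 → 326: 6+9+7+7 = 29
307 → 317 → 323 → 326: 6+4+9 = 19
Cheapest is 307 → 317 → 308 → 326 at 16 m.

16 m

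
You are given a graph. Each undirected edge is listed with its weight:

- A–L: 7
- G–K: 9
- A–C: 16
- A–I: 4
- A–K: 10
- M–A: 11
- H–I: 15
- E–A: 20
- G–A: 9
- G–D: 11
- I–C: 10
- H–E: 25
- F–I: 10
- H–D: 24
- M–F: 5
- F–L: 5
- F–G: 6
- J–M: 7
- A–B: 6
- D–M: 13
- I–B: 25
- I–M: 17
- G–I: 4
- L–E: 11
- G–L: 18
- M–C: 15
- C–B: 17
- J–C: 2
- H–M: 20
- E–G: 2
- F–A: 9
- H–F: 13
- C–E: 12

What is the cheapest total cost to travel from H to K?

28

Running Dijkstra from H:
H: 0
F: 13  (via H)
I: 15  (via H)
L: 18  (via F)
M: 18  (via F)
A: 19  (via I)
G: 19  (via F)
E: 21  (via G)
D: 24  (via H)
B: 25  (via A)
C: 25  (via I)
J: 25  (via M)
K: 28  (via G)
Shortest route: H–F–G–K = 28.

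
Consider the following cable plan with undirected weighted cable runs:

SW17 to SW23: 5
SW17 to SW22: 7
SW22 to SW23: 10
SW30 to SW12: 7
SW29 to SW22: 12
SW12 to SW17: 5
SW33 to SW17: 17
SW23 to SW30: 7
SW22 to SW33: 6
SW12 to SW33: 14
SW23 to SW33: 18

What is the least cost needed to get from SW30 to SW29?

29

Settle nodes by increasing distance from SW30:
SW30: 0
SW12: 7  (via SW30)
SW23: 7  (via SW30)
SW17: 12  (via SW12)
SW22: 17  (via SW23)
SW33: 21  (via SW12)
SW29: 29  (via SW22)
Shortest route: SW30–SW23–SW22–SW29 = 29.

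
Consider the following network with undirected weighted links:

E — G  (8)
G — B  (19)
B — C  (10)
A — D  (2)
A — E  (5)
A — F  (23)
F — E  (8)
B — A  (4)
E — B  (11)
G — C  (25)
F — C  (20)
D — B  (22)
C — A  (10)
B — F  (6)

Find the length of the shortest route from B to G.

17

Shortest distances from B:
B: 0
A: 4  (via B)
D: 6  (via A)
F: 6  (via B)
E: 9  (via A)
C: 10  (via B)
G: 17  (via E)
Shortest route: B → A → E → G = 17.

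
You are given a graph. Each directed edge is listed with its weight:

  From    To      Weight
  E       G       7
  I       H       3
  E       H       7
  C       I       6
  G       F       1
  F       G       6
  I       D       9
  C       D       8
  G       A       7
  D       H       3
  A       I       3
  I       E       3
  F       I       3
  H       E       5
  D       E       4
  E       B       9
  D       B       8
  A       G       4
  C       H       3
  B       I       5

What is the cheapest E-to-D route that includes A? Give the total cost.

26

Best E to A: E → G → A costing 14
Shortest A→D: A → I → D = 12
Total via A: 14 + 12 = 26.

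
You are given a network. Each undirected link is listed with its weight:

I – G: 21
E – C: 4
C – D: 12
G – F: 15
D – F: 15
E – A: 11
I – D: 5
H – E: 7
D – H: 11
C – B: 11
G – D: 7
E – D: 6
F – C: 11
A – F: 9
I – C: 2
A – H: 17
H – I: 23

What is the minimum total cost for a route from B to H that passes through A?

43

Shortest B→A: B–C–E–A = 26
Best A to H: A–H costing 17
Total via A: 26 + 17 = 43.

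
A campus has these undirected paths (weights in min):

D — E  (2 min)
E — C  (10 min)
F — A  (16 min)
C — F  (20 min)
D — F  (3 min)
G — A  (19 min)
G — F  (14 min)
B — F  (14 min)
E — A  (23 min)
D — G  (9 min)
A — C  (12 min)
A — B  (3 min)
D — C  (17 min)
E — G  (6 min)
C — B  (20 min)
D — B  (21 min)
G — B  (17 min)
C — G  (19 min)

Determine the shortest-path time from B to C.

15 min

Running Dijkstra from B:
B: 0
A: 3  (via B)
F: 14  (via B)
C: 15  (via A)
Shortest route: B–A–C = 15 min.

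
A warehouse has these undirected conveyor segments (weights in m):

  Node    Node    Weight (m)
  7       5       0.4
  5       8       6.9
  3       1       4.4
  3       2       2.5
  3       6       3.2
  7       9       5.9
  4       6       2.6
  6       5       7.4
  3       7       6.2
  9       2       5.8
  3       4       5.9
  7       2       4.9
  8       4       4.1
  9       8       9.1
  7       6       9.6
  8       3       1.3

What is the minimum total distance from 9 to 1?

12.7 m

Compare a few routes:
9 - 2 - 3 - 1: 5.8+2.5+4.4 = 12.7
9 - 7 - 3 - 1: 5.9+6.2+4.4 = 16.5
9 - 8 - 3 - 1: 9.1+1.3+4.4 = 14.8
Cheapest is 9 - 2 - 3 - 1 at 12.7 m.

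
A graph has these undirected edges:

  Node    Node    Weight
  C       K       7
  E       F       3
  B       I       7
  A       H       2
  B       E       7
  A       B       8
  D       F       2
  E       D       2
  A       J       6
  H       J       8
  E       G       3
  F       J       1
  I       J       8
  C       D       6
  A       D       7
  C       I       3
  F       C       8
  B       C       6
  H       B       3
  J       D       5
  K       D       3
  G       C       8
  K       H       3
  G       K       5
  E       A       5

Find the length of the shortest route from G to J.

7

Settle nodes by increasing distance from G:
G: 0
E: 3  (via G)
D: 5  (via E)
K: 5  (via G)
F: 6  (via E)
J: 7  (via F)
Shortest route: G → E → F → J = 7.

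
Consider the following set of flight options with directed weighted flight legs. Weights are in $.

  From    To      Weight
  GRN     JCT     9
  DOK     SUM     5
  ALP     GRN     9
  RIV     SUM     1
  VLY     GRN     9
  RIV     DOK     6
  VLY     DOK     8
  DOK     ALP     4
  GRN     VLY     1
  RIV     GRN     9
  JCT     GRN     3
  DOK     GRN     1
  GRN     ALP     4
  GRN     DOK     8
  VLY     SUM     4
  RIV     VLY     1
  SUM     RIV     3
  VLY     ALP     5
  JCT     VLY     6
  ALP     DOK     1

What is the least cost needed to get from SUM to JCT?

Enumerating some paths:
SUM → RIV → VLY → ALP → DOK → GRN → JCT: 3+1+5+1+1+9 = 20
SUM → RIV → DOK → GRN → JCT: 3+6+1+9 = 19
SUM → RIV → GRN → JCT: 3+9+9 = 21
SUM → RIV → VLY → DOK → GRN → JCT: 3+1+8+1+9 = 22
The minimum is $19 via SUM → RIV → DOK → GRN → JCT.

$19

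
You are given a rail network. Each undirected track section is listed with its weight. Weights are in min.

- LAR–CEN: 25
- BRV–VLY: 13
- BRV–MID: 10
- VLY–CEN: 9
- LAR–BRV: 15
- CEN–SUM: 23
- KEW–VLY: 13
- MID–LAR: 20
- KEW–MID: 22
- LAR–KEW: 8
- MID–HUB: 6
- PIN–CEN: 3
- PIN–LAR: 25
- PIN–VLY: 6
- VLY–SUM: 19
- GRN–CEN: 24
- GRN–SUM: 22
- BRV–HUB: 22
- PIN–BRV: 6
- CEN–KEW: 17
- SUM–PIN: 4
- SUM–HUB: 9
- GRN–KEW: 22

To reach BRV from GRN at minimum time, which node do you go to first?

SUM

Enumerating some paths:
GRN → CEN → PIN → BRV: 24+3+6 = 33
GRN → SUM → PIN → BRV: 22+4+6 = 32
The minimum is 32 min via GRN → SUM → PIN → BRV.
So from GRN the first move is to SUM.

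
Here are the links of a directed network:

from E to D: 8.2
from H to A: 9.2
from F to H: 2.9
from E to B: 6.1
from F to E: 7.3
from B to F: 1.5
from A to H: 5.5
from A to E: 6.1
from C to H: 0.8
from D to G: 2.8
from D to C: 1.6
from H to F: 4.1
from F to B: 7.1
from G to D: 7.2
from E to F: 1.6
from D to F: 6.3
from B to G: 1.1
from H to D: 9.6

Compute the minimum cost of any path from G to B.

Candidate routes:
G → D → C → H → F → B: 7.2+1.6+0.8+4.1+7.1 = 20.8
G → D → F → B: 7.2+6.3+7.1 = 20.6
The minimum is 20.6 via G → D → F → B.

20.6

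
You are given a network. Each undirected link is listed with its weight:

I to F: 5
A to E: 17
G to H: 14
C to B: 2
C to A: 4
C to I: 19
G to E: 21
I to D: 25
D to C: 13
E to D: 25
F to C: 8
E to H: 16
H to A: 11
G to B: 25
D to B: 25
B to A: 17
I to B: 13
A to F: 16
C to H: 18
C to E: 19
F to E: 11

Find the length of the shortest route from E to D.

25

Settle nodes by increasing distance from E:
E: 0
F: 11  (via E)
H: 16  (via E)
I: 16  (via F)
A: 17  (via E)
C: 19  (via E)
B: 21  (via C)
G: 21  (via E)
D: 25  (via E)
Shortest route: E → D = 25.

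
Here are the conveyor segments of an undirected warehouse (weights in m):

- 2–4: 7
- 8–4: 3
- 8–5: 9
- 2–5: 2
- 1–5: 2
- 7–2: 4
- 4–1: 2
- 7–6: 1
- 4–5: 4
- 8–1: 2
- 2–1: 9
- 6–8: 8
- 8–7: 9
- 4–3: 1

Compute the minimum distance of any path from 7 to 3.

11 m

Compare a few routes:
7–2–4–3: 4+7+1 = 12
7–2–5–4–3: 4+2+4+1 = 11
Cheapest is 7–2–5–4–3 at 11 m.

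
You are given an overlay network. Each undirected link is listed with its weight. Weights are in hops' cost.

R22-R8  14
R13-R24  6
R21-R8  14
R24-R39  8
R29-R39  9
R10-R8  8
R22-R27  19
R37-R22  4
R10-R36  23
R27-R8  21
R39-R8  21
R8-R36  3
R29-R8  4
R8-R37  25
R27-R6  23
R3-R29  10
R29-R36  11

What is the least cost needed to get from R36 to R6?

Compare a few routes:
R36 → R8 → R27 → R6: 3+21+23 = 47
R36 → R29 → R8 → R22 → R27 → R6: 11+4+14+19+23 = 71
R36 → R8 → R22 → R27 → R6: 3+14+19+23 = 59
R36 → R29 → R8 → R27 → R6: 11+4+21+23 = 59
Cheapest is R36 → R8 → R27 → R6 at 47 hops' cost.

47 hops' cost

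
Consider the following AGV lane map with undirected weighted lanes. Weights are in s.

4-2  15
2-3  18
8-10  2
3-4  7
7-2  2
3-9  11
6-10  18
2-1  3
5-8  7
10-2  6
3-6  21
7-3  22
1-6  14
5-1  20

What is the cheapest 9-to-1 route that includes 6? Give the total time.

46 s

Shortest 9→6: 9–3–6 = 32
Best 6 to 1: 6–1 costing 14
Total via 6: 32 + 14 = 46 s.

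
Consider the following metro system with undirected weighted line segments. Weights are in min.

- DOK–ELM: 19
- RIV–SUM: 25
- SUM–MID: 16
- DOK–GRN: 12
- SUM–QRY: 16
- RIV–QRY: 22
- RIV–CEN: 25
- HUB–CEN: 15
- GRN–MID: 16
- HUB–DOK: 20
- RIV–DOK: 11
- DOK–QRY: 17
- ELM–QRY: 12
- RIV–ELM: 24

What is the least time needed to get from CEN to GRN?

Settle nodes by increasing distance from CEN:
CEN: 0
HUB: 15  (via CEN)
RIV: 25  (via CEN)
DOK: 35  (via HUB)
QRY: 47  (via RIV)
GRN: 47  (via DOK)
Shortest route: CEN → HUB → DOK → GRN = 47 min.

47 min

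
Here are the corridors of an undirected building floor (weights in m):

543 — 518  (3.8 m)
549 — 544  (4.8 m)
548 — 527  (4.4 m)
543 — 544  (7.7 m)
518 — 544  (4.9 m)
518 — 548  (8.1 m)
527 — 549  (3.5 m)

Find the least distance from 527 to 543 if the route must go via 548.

Best 527 to 548: 527–548 costing 4.4
Best 548 to 543: 548–518–543 costing 11.9
Total via 548: 4.4 + 11.9 = 16.3 m.

16.3 m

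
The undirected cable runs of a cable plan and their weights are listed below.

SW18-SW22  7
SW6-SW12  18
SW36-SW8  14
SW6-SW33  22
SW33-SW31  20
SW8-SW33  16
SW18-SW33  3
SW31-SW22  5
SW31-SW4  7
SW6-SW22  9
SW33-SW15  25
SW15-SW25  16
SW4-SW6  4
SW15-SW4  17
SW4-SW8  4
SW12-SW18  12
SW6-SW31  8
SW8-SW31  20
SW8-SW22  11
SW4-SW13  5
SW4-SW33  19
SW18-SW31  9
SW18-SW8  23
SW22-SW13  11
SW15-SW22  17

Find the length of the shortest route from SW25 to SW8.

37

Settle nodes by increasing distance from SW25:
SW25: 0
SW15: 16  (via SW25)
SW22: 33  (via SW15)
SW4: 33  (via SW15)
SW8: 37  (via SW4)
Shortest route: SW25–SW15–SW4–SW8 = 37.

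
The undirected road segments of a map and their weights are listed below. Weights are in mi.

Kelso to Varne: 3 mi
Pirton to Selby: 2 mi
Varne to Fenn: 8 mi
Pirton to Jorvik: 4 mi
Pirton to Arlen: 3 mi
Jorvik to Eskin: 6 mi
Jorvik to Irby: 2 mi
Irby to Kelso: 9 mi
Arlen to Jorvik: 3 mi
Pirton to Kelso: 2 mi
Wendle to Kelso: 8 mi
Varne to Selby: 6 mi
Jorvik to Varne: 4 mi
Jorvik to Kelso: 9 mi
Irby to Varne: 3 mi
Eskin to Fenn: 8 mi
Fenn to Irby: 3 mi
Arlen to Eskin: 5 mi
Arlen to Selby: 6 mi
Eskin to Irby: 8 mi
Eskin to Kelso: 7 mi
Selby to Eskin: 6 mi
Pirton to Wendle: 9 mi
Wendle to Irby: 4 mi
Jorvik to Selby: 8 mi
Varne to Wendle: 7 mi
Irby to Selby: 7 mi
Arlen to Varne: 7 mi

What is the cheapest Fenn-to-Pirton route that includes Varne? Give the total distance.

Best Fenn to Varne: Fenn–Irby–Varne costing 6
Shortest Varne→Pirton: Varne–Kelso–Pirton = 5
Total via Varne: 6 + 5 = 11 mi.

11 mi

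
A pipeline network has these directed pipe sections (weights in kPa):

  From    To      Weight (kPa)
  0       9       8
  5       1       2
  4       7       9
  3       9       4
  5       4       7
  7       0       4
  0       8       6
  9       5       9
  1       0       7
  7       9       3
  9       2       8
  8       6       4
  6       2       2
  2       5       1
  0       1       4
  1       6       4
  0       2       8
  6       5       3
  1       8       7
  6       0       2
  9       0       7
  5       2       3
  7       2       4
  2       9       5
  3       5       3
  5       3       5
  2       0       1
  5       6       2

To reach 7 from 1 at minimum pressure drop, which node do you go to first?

6

Enumerating some paths:
1 - 6 - 5 - 4 - 7: 4+3+7+9 = 23
1 - 8 - 6 - 2 - 5 - 4 - 7: 7+4+2+1+7+9 = 30
The minimum is 23 kPa via 1 - 6 - 5 - 4 - 7.
So from 1 the first move is to 6.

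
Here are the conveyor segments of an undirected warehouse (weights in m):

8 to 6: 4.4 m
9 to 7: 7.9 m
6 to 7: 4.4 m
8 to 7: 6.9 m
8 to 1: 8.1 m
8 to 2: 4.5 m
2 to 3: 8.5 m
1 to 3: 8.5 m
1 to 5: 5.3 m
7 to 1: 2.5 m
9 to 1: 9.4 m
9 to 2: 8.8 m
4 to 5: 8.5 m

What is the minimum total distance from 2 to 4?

26.4 m

Settle nodes by increasing distance from 2:
2: 0
8: 4.5  (via 2)
3: 8.5  (via 2)
9: 8.8  (via 2)
6: 8.9  (via 8)
7: 11.4  (via 8)
1: 12.6  (via 8)
5: 17.9  (via 1)
4: 26.4  (via 5)
Shortest route: 2 → 8 → 1 → 5 → 4 = 26.4 m.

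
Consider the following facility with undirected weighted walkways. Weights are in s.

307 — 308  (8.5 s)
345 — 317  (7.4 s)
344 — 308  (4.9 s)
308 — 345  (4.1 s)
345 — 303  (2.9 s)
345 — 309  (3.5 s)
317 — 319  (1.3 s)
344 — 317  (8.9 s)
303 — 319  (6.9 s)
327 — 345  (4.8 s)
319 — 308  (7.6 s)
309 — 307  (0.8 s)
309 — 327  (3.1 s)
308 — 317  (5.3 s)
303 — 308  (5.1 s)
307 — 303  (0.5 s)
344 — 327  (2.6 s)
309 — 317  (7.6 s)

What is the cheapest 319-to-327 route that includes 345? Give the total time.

Best 319 to 345: 319–317–345 costing 8.7
Shortest 345→327: 345–327 = 4.8
Total via 345: 8.7 + 4.8 = 13.5 s.

13.5 s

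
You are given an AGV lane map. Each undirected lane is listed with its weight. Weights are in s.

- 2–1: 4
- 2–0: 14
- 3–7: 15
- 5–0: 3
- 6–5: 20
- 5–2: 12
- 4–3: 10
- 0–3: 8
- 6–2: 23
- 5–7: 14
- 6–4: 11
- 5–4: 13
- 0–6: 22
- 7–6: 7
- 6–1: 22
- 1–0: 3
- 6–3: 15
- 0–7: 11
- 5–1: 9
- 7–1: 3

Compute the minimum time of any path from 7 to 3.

14 s

Running Dijkstra from 7:
7: 0
1: 3  (via 7)
0: 6  (via 1)
2: 7  (via 1)
6: 7  (via 7)
5: 9  (via 0)
3: 14  (via 0)
Shortest route: 7–1–0–3 = 14 s.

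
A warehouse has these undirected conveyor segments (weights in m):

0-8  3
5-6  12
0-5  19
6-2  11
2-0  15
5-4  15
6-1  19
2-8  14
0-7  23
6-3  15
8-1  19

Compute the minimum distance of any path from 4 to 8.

37 m

Settle nodes by increasing distance from 4:
4: 0
5: 15  (via 4)
6: 27  (via 5)
0: 34  (via 5)
8: 37  (via 0)
Shortest route: 4–5–0–8 = 37 m.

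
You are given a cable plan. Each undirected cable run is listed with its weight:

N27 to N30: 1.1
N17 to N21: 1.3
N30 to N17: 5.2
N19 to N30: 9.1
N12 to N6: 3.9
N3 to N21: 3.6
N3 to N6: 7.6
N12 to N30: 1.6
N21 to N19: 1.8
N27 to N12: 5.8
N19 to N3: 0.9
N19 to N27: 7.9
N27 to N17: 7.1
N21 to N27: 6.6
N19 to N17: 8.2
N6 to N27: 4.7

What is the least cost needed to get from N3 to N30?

Compare a few routes:
N3–N19–N27–N30: 0.9+7.9+1.1 = 9.9
N3–N19–N21–N17–N30: 0.9+1.8+1.3+5.2 = 9.2
The minimum is 9.2 via N3–N19–N21–N17–N30.

9.2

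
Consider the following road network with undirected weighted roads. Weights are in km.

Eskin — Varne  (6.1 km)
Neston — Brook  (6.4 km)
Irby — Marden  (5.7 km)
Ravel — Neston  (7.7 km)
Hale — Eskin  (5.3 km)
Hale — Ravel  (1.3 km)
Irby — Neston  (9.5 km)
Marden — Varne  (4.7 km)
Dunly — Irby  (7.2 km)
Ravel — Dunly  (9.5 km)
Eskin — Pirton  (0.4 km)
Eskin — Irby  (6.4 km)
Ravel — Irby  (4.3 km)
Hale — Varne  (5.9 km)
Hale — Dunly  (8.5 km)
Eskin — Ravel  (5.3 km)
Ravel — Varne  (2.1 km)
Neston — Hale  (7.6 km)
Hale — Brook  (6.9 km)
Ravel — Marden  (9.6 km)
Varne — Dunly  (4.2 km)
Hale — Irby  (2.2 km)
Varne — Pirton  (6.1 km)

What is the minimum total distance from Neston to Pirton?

Candidate routes:
Neston - Hale - Eskin - Pirton: 7.6+5.3+0.4 = 13.3
Neston - Ravel - Eskin - Pirton: 7.7+5.3+0.4 = 13.4
Neston - Hale - Ravel - Eskin - Pirton: 7.6+1.3+5.3+0.4 = 14.6
Cheapest is Neston - Hale - Eskin - Pirton at 13.3 km.

13.3 km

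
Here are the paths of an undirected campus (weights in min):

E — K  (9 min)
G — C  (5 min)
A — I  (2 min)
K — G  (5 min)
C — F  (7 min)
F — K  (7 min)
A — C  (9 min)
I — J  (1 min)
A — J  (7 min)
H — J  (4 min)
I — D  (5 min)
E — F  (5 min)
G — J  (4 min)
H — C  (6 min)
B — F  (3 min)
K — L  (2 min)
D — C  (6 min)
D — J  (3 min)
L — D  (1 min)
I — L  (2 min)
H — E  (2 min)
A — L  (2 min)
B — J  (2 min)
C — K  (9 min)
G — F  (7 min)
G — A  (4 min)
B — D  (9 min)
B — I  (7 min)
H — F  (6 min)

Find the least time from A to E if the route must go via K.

Shortest A→K: A–L–K = 4
Shortest K→E: K–E = 9
Total via K: 4 + 9 = 13 min.

13 min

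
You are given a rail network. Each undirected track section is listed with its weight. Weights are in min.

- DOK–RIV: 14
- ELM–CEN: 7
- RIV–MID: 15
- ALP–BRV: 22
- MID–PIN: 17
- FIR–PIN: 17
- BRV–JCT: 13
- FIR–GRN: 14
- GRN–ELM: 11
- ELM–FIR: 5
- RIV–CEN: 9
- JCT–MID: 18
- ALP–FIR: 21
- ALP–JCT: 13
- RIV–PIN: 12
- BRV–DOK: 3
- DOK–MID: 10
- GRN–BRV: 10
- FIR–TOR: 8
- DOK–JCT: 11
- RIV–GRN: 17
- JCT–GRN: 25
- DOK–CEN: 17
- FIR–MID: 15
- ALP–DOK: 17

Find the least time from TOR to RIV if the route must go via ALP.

Shortest TOR→ALP: TOR–FIR–ALP = 29
Shortest ALP→RIV: ALP–DOK–RIV = 31
Total via ALP: 29 + 31 = 60 min.

60 min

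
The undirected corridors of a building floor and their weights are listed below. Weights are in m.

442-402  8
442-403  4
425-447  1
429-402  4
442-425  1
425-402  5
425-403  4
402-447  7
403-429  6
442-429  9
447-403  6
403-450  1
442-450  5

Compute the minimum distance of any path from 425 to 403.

Running Dijkstra from 425:
425: 0
447: 1  (via 425)
442: 1  (via 425)
403: 4  (via 425)
Shortest route: 425 → 403 = 4 m.

4 m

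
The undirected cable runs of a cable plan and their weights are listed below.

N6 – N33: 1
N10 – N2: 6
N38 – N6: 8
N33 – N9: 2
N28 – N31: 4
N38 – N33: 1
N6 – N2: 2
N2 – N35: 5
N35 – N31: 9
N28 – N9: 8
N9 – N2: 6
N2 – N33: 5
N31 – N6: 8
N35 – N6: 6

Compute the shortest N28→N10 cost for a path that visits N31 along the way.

20

Shortest N28→N31: N28 → N31 = 4
Shortest N31→N10: N31 → N6 → N2 → N10 = 16
Total via N31: 4 + 16 = 20.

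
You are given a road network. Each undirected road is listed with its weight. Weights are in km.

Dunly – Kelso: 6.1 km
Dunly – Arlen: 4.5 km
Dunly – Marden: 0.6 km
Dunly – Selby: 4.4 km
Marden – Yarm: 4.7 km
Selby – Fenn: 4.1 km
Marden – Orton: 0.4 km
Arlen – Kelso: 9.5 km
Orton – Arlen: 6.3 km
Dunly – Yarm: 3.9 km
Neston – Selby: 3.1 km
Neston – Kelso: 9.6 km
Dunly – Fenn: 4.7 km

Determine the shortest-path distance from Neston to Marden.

Enumerating some paths:
Neston - Selby - Dunly - Yarm - Marden: 3.1+4.4+3.9+4.7 = 16.1
Neston - Selby - Fenn - Dunly - Marden: 3.1+4.1+4.7+0.6 = 12.5
Neston - Selby - Dunly - Marden: 3.1+4.4+0.6 = 8.1
Cheapest is Neston - Selby - Dunly - Marden at 8.1 km.

8.1 km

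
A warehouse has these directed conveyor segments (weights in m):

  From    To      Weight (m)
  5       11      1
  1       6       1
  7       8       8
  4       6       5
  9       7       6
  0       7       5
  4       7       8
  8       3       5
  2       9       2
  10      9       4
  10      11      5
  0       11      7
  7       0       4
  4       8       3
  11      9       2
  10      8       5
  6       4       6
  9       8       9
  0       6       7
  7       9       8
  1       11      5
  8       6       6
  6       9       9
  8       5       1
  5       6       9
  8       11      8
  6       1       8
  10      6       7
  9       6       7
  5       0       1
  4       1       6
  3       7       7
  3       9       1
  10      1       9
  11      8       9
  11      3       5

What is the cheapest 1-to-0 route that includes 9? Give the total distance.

Shortest 1→9: 1–11–9 = 7
Best 9 to 0: 9–7–0 costing 10
Total via 9: 7 + 10 = 17 m.

17 m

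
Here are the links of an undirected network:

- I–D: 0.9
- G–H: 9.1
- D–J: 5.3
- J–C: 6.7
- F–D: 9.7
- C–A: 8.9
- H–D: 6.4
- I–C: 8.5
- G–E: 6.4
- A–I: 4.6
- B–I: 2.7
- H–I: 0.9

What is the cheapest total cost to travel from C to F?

Candidate routes:
C → A → I → D → F: 8.9+4.6+0.9+9.7 = 24.1
C → I → D → F: 8.5+0.9+9.7 = 19.1
C → J → D → F: 6.7+5.3+9.7 = 21.7
The minimum is 19.1 via C → I → D → F.

19.1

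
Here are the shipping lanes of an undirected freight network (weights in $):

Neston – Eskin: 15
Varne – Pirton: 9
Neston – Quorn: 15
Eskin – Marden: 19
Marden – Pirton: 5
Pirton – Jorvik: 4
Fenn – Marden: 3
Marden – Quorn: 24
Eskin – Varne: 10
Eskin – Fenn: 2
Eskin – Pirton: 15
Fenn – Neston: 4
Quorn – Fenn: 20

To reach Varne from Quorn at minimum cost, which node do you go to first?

Neston

Enumerating some paths:
Quorn → Fenn → Eskin → Varne: 20+2+10 = 32
Quorn → Neston → Fenn → Eskin → Varne: 15+4+2+10 = 31
Cheapest is Quorn → Neston → Fenn → Eskin → Varne at $31.
So from Quorn the first move is to Neston.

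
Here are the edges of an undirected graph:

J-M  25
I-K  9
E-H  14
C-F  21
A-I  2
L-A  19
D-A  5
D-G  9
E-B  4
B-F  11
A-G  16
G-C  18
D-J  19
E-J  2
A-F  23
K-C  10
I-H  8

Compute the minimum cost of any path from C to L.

Compare a few routes:
C → F → A → L: 21+23+19 = 63
C → K → I → A → L: 10+9+2+19 = 40
C → G → D → A → L: 18+9+5+19 = 51
C → G → A → L: 18+16+19 = 53
Cheapest is C → K → I → A → L at 40.

40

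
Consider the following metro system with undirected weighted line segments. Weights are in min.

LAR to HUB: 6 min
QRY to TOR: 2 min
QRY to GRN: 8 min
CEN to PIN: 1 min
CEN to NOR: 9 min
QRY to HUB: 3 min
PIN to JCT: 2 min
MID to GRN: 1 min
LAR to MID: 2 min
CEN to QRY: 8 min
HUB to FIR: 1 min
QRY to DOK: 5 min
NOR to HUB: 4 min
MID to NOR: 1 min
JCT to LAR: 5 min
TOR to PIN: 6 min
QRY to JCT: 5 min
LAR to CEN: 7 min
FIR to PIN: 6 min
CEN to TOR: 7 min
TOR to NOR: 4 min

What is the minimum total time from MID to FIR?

Compare a few routes:
MID–GRN–QRY–HUB–FIR: 1+8+3+1 = 13
MID–LAR–HUB–FIR: 2+6+1 = 9
MID–NOR–TOR–QRY–HUB–FIR: 1+4+2+3+1 = 11
MID–NOR–HUB–FIR: 1+4+1 = 6
Cheapest is MID–NOR–HUB–FIR at 6 min.

6 min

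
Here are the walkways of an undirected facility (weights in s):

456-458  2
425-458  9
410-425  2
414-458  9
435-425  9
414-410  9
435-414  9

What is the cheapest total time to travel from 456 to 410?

13 s

Candidate routes:
456–458–425–410: 2+9+2 = 13
456–458–414–435–425–410: 2+9+9+9+2 = 31
456–458–414–410: 2+9+9 = 20
The minimum is 13 s via 456–458–425–410.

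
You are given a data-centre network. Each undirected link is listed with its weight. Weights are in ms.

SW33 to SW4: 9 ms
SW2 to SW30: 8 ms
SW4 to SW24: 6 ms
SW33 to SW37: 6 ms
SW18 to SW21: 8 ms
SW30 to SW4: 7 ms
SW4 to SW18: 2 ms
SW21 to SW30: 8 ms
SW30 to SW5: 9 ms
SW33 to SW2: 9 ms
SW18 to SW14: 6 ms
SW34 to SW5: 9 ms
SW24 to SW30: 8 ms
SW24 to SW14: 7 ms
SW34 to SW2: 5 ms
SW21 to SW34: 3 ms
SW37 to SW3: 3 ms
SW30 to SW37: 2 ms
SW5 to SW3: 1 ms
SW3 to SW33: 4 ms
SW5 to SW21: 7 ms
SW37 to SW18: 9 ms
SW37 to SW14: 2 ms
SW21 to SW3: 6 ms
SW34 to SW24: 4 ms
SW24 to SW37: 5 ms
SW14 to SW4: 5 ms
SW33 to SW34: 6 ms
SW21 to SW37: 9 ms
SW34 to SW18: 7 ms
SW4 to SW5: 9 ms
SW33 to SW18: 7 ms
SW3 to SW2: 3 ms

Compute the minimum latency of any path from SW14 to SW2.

8 ms

Candidate routes:
SW14 - SW37 - SW33 - SW3 - SW2: 2+6+4+3 = 15
SW14 - SW37 - SW30 - SW2: 2+2+8 = 12
SW14 - SW37 - SW3 - SW2: 2+3+3 = 8
SW14 - SW24 - SW34 - SW2: 7+4+5 = 16
The minimum is 8 ms via SW14 - SW37 - SW3 - SW2.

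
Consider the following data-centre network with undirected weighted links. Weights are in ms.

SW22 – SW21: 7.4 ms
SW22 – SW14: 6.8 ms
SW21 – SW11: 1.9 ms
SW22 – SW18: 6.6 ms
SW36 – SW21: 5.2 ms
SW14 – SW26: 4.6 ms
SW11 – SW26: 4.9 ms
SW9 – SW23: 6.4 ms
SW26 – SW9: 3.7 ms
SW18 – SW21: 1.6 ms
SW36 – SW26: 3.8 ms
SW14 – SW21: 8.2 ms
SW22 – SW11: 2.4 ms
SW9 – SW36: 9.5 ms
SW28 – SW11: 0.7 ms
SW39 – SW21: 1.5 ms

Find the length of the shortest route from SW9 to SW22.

11 ms

Running Dijkstra from SW9:
SW9: 0
SW26: 3.7  (via SW9)
SW23: 6.4  (via SW9)
SW36: 7.5  (via SW26)
SW14: 8.3  (via SW26)
SW11: 8.6  (via SW26)
SW28: 9.3  (via SW11)
SW21: 10.5  (via SW11)
SW22: 11  (via SW11)
Shortest route: SW9–SW26–SW11–SW22 = 11 ms.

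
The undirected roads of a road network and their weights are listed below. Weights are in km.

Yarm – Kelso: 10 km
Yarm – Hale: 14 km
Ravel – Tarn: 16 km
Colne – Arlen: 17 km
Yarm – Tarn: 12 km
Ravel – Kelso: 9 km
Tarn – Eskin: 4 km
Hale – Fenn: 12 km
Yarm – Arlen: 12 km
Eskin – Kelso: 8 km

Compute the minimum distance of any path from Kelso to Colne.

Candidate routes:
Kelso - Yarm - Arlen - Colne: 10+12+17 = 39
Kelso - Ravel - Tarn - Yarm - Arlen - Colne: 9+16+12+12+17 = 66
Kelso - Eskin - Tarn - Yarm - Arlen - Colne: 8+4+12+12+17 = 53
The minimum is 39 km via Kelso - Yarm - Arlen - Colne.

39 km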